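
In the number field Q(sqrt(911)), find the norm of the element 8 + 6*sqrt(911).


N(a + b*sqrt(d)) = a^2 - d*b^2
= (8)^2 - (911)*(6)^2
= 64 - 32796
= -32732

-32732


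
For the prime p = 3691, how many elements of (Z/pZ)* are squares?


For prime p, the number of non-zero quadratic residues is (p-1)/2.
= (3691-1)/2
= 1845

1845


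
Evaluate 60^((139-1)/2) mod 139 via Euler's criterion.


p = 139 is prime and the exponent is (p-1)/2 = 69, so by Euler's criterion 60^69 = (60/139) = +1 or -1 mod 139.
Compute by square-and-multiply:
  69 = 64 + 4 + 1 (binary 1000101)
  Repeated squaring mod 139: 60^1 = 60, 60^2 = 125, 60^4 = 57, 60^8 = 52, 60^16 = 63, 60^32 = 77, 60^64 = 91
  60^69 = 60^64 * 60^4 * 60^1 = 91 * 57 * 60 mod 139
    91 * 57 = 5187 = 44 mod 139
    44 * 60 = 2640 = 138 mod 139
  60^69 = 138 mod 139
Result 138 = p - 1 = -1 mod 139: 60 is a quadratic non-residue mod 139. As a residue in [0, p-1] the value is 138.
60^69 mod 139 = 138

138


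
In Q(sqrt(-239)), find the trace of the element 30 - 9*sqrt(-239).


Tr(a + b*sqrt(d)) = (a + b*sqrt(d)) + (a - b*sqrt(d)) = 2a
= 2 * (30)
= 60

60


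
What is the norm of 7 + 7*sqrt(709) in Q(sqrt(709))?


N(a + b*sqrt(d)) = a^2 - d*b^2
= (7)^2 - (709)*(7)^2
= 49 - 34741
= -34692

-34692


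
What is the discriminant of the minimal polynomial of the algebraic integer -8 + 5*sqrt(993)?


The element -8 + 5*sqrt(993) has minimal polynomial:
x^2 + 16*x - 24761
Discriminant = (16)^2 - 4*(-24761)
= 256 + 99044
= 99300

99300


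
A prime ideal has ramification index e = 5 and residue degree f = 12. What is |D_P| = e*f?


|D_P| = e * f
= 5 * 12
= 60

60


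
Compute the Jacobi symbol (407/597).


Compute (407/597) via quadratic reciprocity:
  reciprocity: (407/597) -> +(597/407)
  reduce: (190/407)
  pull out 2: (2/407) = +1  (since 407 mod 8 = 7)
  reciprocity: (95/407) -> -(407/95)
  reduce: (27/95)
  reciprocity: (27/95) -> -(95/27)
  reduce: (14/27)
  pull out 2: (2/27) = -1  (since 27 mod 8 = 3)
  reciprocity: (7/27) -> -(27/7)
  reduce: (6/7)
  pull out 2: (2/7) = +1  (since 7 mod 8 = 7)
  reciprocity: (3/7) -> -(7/3)
  reduce: (1/3)
  (1/3) = 1
Product of signs = -1

-1


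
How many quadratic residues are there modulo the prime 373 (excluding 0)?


For prime p, the number of non-zero quadratic residues is (p-1)/2.
= (373-1)/2
= 186

186


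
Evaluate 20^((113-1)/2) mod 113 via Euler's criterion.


p = 113 is prime and the exponent is (p-1)/2 = 56, so by Euler's criterion 20^56 = (20/113) = +1 or -1 mod 113.
Compute by square-and-multiply:
  56 = 32 + 16 + 8 (binary 111000)
  Repeated squaring mod 113: 20^1 = 20, 20^2 = 61, 20^4 = 105, 20^8 = 64, 20^16 = 28, 20^32 = 106
  20^56 = 20^32 * 20^16 * 20^8 = 106 * 28 * 64 mod 113
    106 * 28 = 2968 = 30 mod 113
    30 * 64 = 1920 = 112 mod 113
  20^56 = 112 mod 113
Result 112 = p - 1 = -1 mod 113: 20 is a quadratic non-residue mod 113. As a residue in [0, p-1] the value is 112.
20^56 mod 113 = 112

112


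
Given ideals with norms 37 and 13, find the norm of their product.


N(IJ) = N(I) * N(J)
= 37 * 13
= 481

481


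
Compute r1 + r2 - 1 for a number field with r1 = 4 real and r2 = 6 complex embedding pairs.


By Dirichlet's unit theorem:
rank = r1 + r2 - 1
= 4 + 6 - 1
= 9

9


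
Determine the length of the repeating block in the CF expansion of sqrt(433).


Run the CF algorithm for sqrt(433).
a_0 = floor(sqrt(433)) = 20; set m_0=0, q_0=1.
Recurrence: m' = q*a - m,  q' = (d - m'^2)/q,  a' = floor((a_0 + m')/q').
  step 1: m=20, q=33, a=1
  step 2: m=13, q=8, a=4
  step 3: m=19, q=9, a=4
  step 4: m=17, q=16, a=2
  step 5: m=15, q=13, a=2
  step 6: m=11, q=24, a=1
  step 7: m=13, q=11, a=3
  step 8: m=20, q=3, a=13
  step 9: m=19, q=24, a=1
  step 10: m=5, q=17, a=1
  step 11: m=12, q=17, a=1
  step 12: m=5, q=24, a=1
  step 13: m=19, q=3, a=13
  step 14: m=20, q=11, a=3
  step 15: m=13, q=24, a=1
  step 16: m=11, q=13, a=2
  step 17: m=15, q=16, a=2
  step 18: m=17, q=9, a=4
  step 19: m=19, q=8, a=4
  step 20: m=13, q=33, a=1
  step 21: m=20, q=1, a=40
a_21 = 2*a_0 = 40, so the period closes here.
sqrt(433) = [20; 1, 4, 4, 2, 2, 1, 3, 13, 1, 1, 1, 1, 13, 3, 1, 2, 2, 4, 4, 1, 40]
Period length = 21

21


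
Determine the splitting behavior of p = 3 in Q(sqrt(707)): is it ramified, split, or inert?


K = Q(sqrt(707)). Since d mod 4 = 3, disc(K) = 2828.
Check p | disc: 2828 mod 3 = 2.
p does not divide disc. Compute Legendre symbol (d/p):
2^((3-1)/2) mod 3 = -1
(d/p) = -1, so p is inert: (p) stays prime with e=1, f=2, g=1.
Therefore p is inert.

inert


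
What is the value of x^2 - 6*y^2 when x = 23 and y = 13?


x^2 - d*y^2
= 23^2 - 6*13^2
= 529 - 1014
= -485

-485


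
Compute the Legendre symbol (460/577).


p = 577 is prime, so compute (460/577) with the reciprocity algorithm (Jacobi-symbol steps: pull out 2s via (2/n), flip via reciprocity, reduce):
  pull out 2: (2/577) = +1  (since 577 mod 8 = 1)
  pull out 2: (2/577) = +1  (since 577 mod 8 = 1)
  reciprocity: (115/577) -> +(577/115)
  reduce: (2/115)
  pull out 2: (2/115) = -1  (since 115 mod 8 = 3)
  (1/115) = 1
Product of signs = -1
(460/577) = -1

-1


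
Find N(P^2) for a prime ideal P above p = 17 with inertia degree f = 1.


N(P^a) = p^(a*f)
= 17^(2*1)
= 17^2
= 289

289


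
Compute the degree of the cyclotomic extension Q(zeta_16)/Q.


The degree equals Euler's totient phi(16).
16 = 2^4
phi(16) = 8

8


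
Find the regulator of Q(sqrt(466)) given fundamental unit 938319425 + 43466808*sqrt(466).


epsilon = 938319425 + 43466808*sqrt(466)
= 1.8766e+09
R = ln(1.8766e+09)
= 21.3527

21.3527


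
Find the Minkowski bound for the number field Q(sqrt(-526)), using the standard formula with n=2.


d = -526, d mod 4 = 2, so disc(K) = 4d = -2104; |disc(K)| = 2104
Imaginary quadratic field, so n = 2, s = r2 = 1, r1 = 0
M = (n!/n^n) * (4/pi)^s * sqrt(|disc(K)|) = (2!/2^2) * (4/pi)^1 * sqrt(2104)
= 0.5 * 1.273240 * 45.869380
= 29.2014

29.2014


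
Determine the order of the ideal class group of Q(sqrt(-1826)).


K = Q(sqrt(-1826)). d mod 4 = 2, so D = disc(K) = 4d = -7304
h(K) equals the number of primitive reduced positive-definite forms (a, b, c) = a*x^2 + b*x*y + c*y^2 with b^2 - 4ac = D,
where reduced means |b| <= a <= c, with b >= 0 whenever |b| = a or a = c, and primitive means gcd(a, b, c) = 1.
Reduced forces 3a^2 <= |D| = 7304, so 1 <= a <= 49; b must have the parity of D, and c = (b^2 - D)/(4a) must be an integer >= a.
Enumerate a = 1..49, b in [-a, a]:
  a=1: (1, 0, 1826)  [1]
  a=2: (2, 0, 913)  [1]
  a=3: (3, -2, 609), (3, 2, 609)  [2]
  a=4: none
  a=5: (5, -4, 366), (5, 4, 366)  [2]
  a=6: (6, -4, 305), (6, 4, 305)  [2]
  a=7: (7, -2, 261), (7, 2, 261)  [2]
  a=8: none
  a=9: (9, -2, 203), (9, 2, 203)  [2]
  a=10: (10, -4, 183), (10, 4, 183)  [2]
  a=11: (11, 0, 166)  [1]
  a=12..13: none
  a=14: (14, -12, 133), (14, 12, 133)  [2]
  a=15: (15, -14, 125), (15, -4, 122), (15, 4, 122), (15, 14, 125)  [4]
  a=16..17: none
  a=18: (18, -16, 105), (18, 16, 105)  [2]
  a=19: (19, -12, 98), (19, 12, 98)  [2]
  a=20: none
  a=21: (21, -16, 90), (21, -2, 87), (21, 2, 87), (21, 16, 90)  [4]
  a=22: (22, 0, 83)  [1]
  a=23..24: none
  a=25: (25, -14, 75), (25, 14, 75)  [2]
  a=26: none
  a=27: (27, -16, 70), (27, 16, 70)  [2]
  a=28: none
  a=29: (29, -2, 63), (29, 2, 63)  [2]
  a=30: (30, -16, 63), (30, -4, 61), (30, 4, 61), (30, 16, 63)  [4]
  a=31..32: none
  a=33: (33, -22, 59), (33, 22, 59)  [2]
  a=34: none
  a=35: (35, -26, 57), (35, -16, 54), (35, 16, 54), (35, 26, 57)  [4]
  a=36..37: none
  a=38: (38, -12, 49), (38, 12, 49)  [2]
  a=39..41: none
  a=42: (42, -40, 53), (42, -16, 45), (42, 16, 45), (42, 40, 53)  [4]
  a=43: (43, -36, 50), (43, 36, 50)  [2]
  a=44: none
  a=45: (45, -34, 47), (45, 34, 47)  [2]
  a=46..49: none
Total reduced forms: 1 + 1 + 2 + 2 + 2 + 2 + 2 + 2 + 1 + 2 + 4 + 2 + 2 + 4 + 1 + 2 + 2 + 2 + 4 + 2 + 4 + 2 + 4 + 2 + 2 = 56
h = 56

56


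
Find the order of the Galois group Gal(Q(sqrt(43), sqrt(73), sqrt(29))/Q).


The 3 square roots of distinct primes are multiplicatively independent over Q,
so [K:Q] = 2^3 and Gal(K/Q) is isomorphic to (Z/2Z)^3.
|Gal| = 2^3 = 8

8


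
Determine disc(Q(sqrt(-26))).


For K = Q(sqrt(d)) with d squarefree: disc(K) = d if d = 1 mod 4, and disc(K) = 4d if d = 2 or 3 mod 4.
Here d = -26, and d mod 4 = 2.
d = 2 mod 4, not 1 (O_K = Z[sqrt(d)]), so disc(K) = 4d = 4 * (-26) = -104

-104


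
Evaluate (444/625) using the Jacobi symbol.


Compute (444/625) via quadratic reciprocity:
  pull out 2: (2/625) = +1  (since 625 mod 8 = 1)
  pull out 2: (2/625) = +1  (since 625 mod 8 = 1)
  reciprocity: (111/625) -> +(625/111)
  reduce: (70/111)
  pull out 2: (2/111) = +1  (since 111 mod 8 = 7)
  reciprocity: (35/111) -> -(111/35)
  reduce: (6/35)
  pull out 2: (2/35) = -1  (since 35 mod 8 = 3)
  reciprocity: (3/35) -> -(35/3)
  reduce: (2/3)
  pull out 2: (2/3) = -1  (since 3 mod 8 = 3)
  (1/3) = 1
Product of signs = 1

1


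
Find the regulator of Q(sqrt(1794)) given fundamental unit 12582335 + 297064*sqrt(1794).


epsilon = 12582335 + 297064*sqrt(1794)
= 2.5165e+07
R = ln(2.5165e+07)
= 17.0410

17.0410


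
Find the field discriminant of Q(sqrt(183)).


For K = Q(sqrt(d)) with d squarefree: disc(K) = d if d = 1 mod 4, and disc(K) = 4d if d = 2 or 3 mod 4.
Here d = 183, and d mod 4 = 3.
d = 3 mod 4, not 1 (O_K = Z[sqrt(d)]), so disc(K) = 4d = 4 * (183) = 732

732


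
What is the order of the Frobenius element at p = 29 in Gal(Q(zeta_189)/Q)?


The Frobenius at p in Gal(Q(zeta_n)/Q) = (Z/nZ)* is the class of p, so its order is ord_189(29), the smallest k >= 1 with 29^k = 1 mod 189.
n = 189 = 3^3 * 7, phi(189) = 108; the order divides phi(n).
Divisors of 108: 1, 2, 3, 4, 6, 9, 12, 18, 27, 36, 54, 108
Repeated squaring mod 189: 29^1 = 29, 29^2 = 85, 29^4 = 43, 29^8 = 148, 29^16 = 169, 29^32 = 22, 29^64 = 106
Test divisors in increasing order:
  k=1: 29^1 = 29 mod 189
  k=2: 29^2 = 85 mod 189
  k=3: 29^3 = 85 * 29 = 8 mod 189
  k=4: 29^4 = 43 mod 189
  k=6: 29^6 = 43 * 85 = 64 mod 189
  k=9: 29^9 = 148 * 29 = 134 mod 189
  k=12: 29^12 = 148 * 43 = 127 mod 189
  k=18: 29^18 = 169 * 85 = 1 mod 189  <- first divisor giving 1
Order = 18

18


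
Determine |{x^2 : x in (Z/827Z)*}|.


For prime p, the number of non-zero quadratic residues is (p-1)/2.
= (827-1)/2
= 413

413


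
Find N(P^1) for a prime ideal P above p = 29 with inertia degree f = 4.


N(P^a) = p^(a*f)
= 29^(1*4)
= 29^4
= 707281

707281


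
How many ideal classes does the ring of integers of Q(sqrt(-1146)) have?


K = Q(sqrt(-1146)). d mod 4 = 2, so D = disc(K) = 4d = -4584
h(K) equals the number of primitive reduced positive-definite forms (a, b, c) = a*x^2 + b*x*y + c*y^2 with b^2 - 4ac = D,
where reduced means |b| <= a <= c, with b >= 0 whenever |b| = a or a = c, and primitive means gcd(a, b, c) = 1.
Reduced forces 3a^2 <= |D| = 4584, so 1 <= a <= 39; b must have the parity of D, and c = (b^2 - D)/(4a) must be an integer >= a.
Enumerate a = 1..39, b in [-a, a]:
  a=1: (1, 0, 1146)  [1]
  a=2: (2, 0, 573)  [1]
  a=3: (3, 0, 382)  [1]
  a=4: none
  a=5: (5, -4, 230), (5, 4, 230)  [2]
  a=6: (6, 0, 191)  [1]
  a=7: (7, -6, 165), (7, 6, 165)  [2]
  a=8..9: none
  a=10: (10, -4, 115), (10, 4, 115)  [2]
  a=11: (11, -6, 105), (11, 6, 105)  [2]
  a=12..13: none
  a=14: (14, -8, 83), (14, 8, 83)  [2]
  a=15: (15, -6, 77), (15, 6, 77)  [2]
  a=16..20: none
  a=21: (21, -6, 55), (21, 6, 55)  [2]
  a=22: (22, -16, 55), (22, 16, 55)  [2]
  a=23: (23, -4, 50), (23, 4, 50)  [2]
  a=24: none
  a=25: (25, -4, 46), (25, 4, 46)  [2]
  a=26..29: none
  a=30: (30, -24, 43), (30, 24, 43)  [2]
  a=31: (31, -2, 37), (31, 2, 37)  [2]
  a=32: none
  a=33: (33, -6, 35), (33, 6, 35)  [2]
  a=34: none
  a=35: (35, -34, 41), (35, 34, 41)  [2]
  a=36..39: none
Total reduced forms: 1 + 1 + 1 + 2 + 1 + 2 + 2 + 2 + 2 + 2 + 2 + 2 + 2 + 2 + 2 + 2 + 2 + 2 = 32
h = 32

32


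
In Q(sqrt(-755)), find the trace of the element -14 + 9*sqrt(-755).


Tr(a + b*sqrt(d)) = (a + b*sqrt(d)) + (a - b*sqrt(d)) = 2a
= 2 * (-14)
= -28

-28


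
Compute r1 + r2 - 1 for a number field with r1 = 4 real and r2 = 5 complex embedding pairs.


By Dirichlet's unit theorem:
rank = r1 + r2 - 1
= 4 + 5 - 1
= 8

8


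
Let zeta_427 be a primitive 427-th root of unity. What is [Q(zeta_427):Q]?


The degree equals Euler's totient phi(427).
427 = 7 * 61
phi(427) = 360

360


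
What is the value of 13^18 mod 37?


p = 37 is prime and the exponent is (p-1)/2 = 18, so by Euler's criterion 13^18 = (13/37) = +1 or -1 mod 37.
Compute by square-and-multiply:
  18 = 16 + 2 (binary 10010)
  Repeated squaring mod 37: 13^1 = 13, 13^2 = 21, 13^4 = 34, 13^8 = 9, 13^16 = 7
  13^18 = 13^16 * 13^2 = 7 * 21 mod 37
    7 * 21 = 147 = 36 mod 37
  13^18 = 36 mod 37
Result 36 = p - 1 = -1 mod 37: 13 is a quadratic non-residue mod 37. As a residue in [0, p-1] the value is 36.
13^18 mod 37 = 36

36


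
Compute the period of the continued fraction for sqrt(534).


Run the CF algorithm for sqrt(534).
a_0 = floor(sqrt(534)) = 23; set m_0=0, q_0=1.
Recurrence: m' = q*a - m,  q' = (d - m'^2)/q,  a' = floor((a_0 + m')/q').
  step 1: m=23, q=5, a=9
  step 2: m=22, q=10, a=4
  step 3: m=18, q=21, a=1
  step 4: m=3, q=25, a=1
  step 5: m=22, q=2, a=22
  step 6: m=22, q=25, a=1
  step 7: m=3, q=21, a=1
  step 8: m=18, q=10, a=4
  step 9: m=22, q=5, a=9
  step 10: m=23, q=1, a=46
a_10 = 2*a_0 = 46, so the period closes here.
sqrt(534) = [23; 9, 4, 1, 1, 22, 1, 1, 4, 9, 46]
Period length = 10

10


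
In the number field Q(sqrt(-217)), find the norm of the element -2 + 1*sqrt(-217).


N(a + b*sqrt(d)) = a^2 - d*b^2
= (-2)^2 - (-217)*(1)^2
= 4 + 217
= 221

221


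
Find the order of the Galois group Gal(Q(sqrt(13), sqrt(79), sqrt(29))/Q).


The 3 square roots of distinct primes are multiplicatively independent over Q,
so [K:Q] = 2^3 and Gal(K/Q) is isomorphic to (Z/2Z)^3.
|Gal| = 2^3 = 8

8


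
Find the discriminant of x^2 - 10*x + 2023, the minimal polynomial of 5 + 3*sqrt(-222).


The element 5 + 3*sqrt(-222) has minimal polynomial:
x^2 - 10*x + 2023
Discriminant = (-10)^2 - 4*(2023)
= 100 - 8092
= -7992

-7992


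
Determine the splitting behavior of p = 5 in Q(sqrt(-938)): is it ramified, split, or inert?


K = Q(sqrt(-938)). Since d mod 4 = 2, disc(K) = -3752.
Check p | disc: -3752 mod 5 = 3.
p does not divide disc. Compute Legendre symbol (d/p):
2^((5-1)/2) mod 5 = -1
(d/p) = -1, so p is inert: (p) stays prime with e=1, f=2, g=1.
Therefore p is inert.

inert


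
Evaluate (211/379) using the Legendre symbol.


p = 379 is prime, so compute (211/379) with the reciprocity algorithm (Jacobi-symbol steps: pull out 2s via (2/n), flip via reciprocity, reduce):
  reciprocity: (211/379) -> -(379/211)
  reduce: (168/211)
  pull out 2: (2/211) = -1  (since 211 mod 8 = 3)
  pull out 2: (2/211) = -1  (since 211 mod 8 = 3)
  pull out 2: (2/211) = -1  (since 211 mod 8 = 3)
  reciprocity: (21/211) -> +(211/21)
  reduce: (1/21)
  (1/21) = 1
Product of signs = 1
(211/379) = 1

1


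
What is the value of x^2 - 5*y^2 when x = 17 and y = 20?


x^2 - d*y^2
= 17^2 - 5*20^2
= 289 - 2000
= -1711

-1711


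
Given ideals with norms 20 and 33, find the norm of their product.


N(IJ) = N(I) * N(J)
= 20 * 33
= 660

660


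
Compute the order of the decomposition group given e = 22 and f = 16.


|D_P| = e * f
= 22 * 16
= 352

352


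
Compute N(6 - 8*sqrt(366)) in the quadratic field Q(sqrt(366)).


N(a + b*sqrt(d)) = a^2 - d*b^2
= (6)^2 - (366)*(-8)^2
= 36 - 23424
= -23388

-23388


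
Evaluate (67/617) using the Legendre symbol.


p = 617 is prime, so compute (67/617) with the reciprocity algorithm (Jacobi-symbol steps: pull out 2s via (2/n), flip via reciprocity, reduce):
  reciprocity: (67/617) -> +(617/67)
  reduce: (14/67)
  pull out 2: (2/67) = -1  (since 67 mod 8 = 3)
  reciprocity: (7/67) -> -(67/7)
  reduce: (4/7)
  pull out 2: (2/7) = +1  (since 7 mod 8 = 7)
  pull out 2: (2/7) = +1  (since 7 mod 8 = 7)
  (1/7) = 1
Product of signs = 1
(67/617) = 1

1


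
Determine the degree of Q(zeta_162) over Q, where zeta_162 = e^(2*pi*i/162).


The degree equals Euler's totient phi(162).
162 = 2 * 3^4
phi(162) = 54

54


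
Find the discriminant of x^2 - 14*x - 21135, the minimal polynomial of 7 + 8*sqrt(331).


The element 7 + 8*sqrt(331) has minimal polynomial:
x^2 - 14*x - 21135
Discriminant = (-14)^2 - 4*(-21135)
= 196 + 84540
= 84736

84736


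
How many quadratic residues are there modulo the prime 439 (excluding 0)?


For prime p, the number of non-zero quadratic residues is (p-1)/2.
= (439-1)/2
= 219

219


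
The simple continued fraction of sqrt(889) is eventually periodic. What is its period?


Run the CF algorithm for sqrt(889).
a_0 = floor(sqrt(889)) = 29; set m_0=0, q_0=1.
Recurrence: m' = q*a - m,  q' = (d - m'^2)/q,  a' = floor((a_0 + m')/q').
  step 1: m=29, q=48, a=1
  step 2: m=19, q=11, a=4
  step 3: m=25, q=24, a=2
  step 4: m=23, q=15, a=3
  step 5: m=22, q=27, a=1
  step 6: m=5, q=32, a=1
  step 7: m=27, q=5, a=11
  step 8: m=28, q=21, a=2
  step 9: m=14, q=33, a=1
  step 10: m=19, q=16, a=3
  step 11: m=29, q=3, a=19
  step 12: m=28, q=35, a=1
  step 13: m=7, q=24, a=1
  step 14: m=17, q=25, a=1
  step 15: m=8, q=33, a=1
  step 16: m=25, q=8, a=6
  step 17: m=23, q=45, a=1
  step 18: m=22, q=9, a=5
  step 19: m=23, q=40, a=1
  step 20: m=17, q=15, a=3
  step 21: m=28, q=7, a=8
  step 22: m=28, q=15, a=3
  step 23: m=17, q=40, a=1
  step 24: m=23, q=9, a=5
  step 25: m=22, q=45, a=1
  step 26: m=23, q=8, a=6
  step 27: m=25, q=33, a=1
  step 28: m=8, q=25, a=1
  step 29: m=17, q=24, a=1
  step 30: m=7, q=35, a=1
  step 31: m=28, q=3, a=19
  step 32: m=29, q=16, a=3
  step 33: m=19, q=33, a=1
  step 34: m=14, q=21, a=2
  step 35: m=28, q=5, a=11
  step 36: m=27, q=32, a=1
  step 37: m=5, q=27, a=1
  step 38: m=22, q=15, a=3
  step 39: m=23, q=24, a=2
  step 40: m=25, q=11, a=4
  step 41: m=19, q=48, a=1
  step 42: m=29, q=1, a=58
a_42 = 2*a_0 = 58, so the period closes here.
sqrt(889) = [29; 1, 4, 2, 3, 1, 1, 11, 2, 1, 3, 19, 1, 1, 1, 1, 6, 1, 5, 1, 3, 8, 3, 1, 5, 1, 6, 1, 1, 1, 1, 19, 3, 1, 2, 11, 1, 1, 3, 2, 4, 1, 58]
Period length = 42

42


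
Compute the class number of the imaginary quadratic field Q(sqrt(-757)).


K = Q(sqrt(-757)). d mod 4 = 3, so D = disc(K) = 4d = -3028
h(K) equals the number of primitive reduced positive-definite forms (a, b, c) = a*x^2 + b*x*y + c*y^2 with b^2 - 4ac = D,
where reduced means |b| <= a <= c, with b >= 0 whenever |b| = a or a = c, and primitive means gcd(a, b, c) = 1.
Reduced forces 3a^2 <= |D| = 3028, so 1 <= a <= 31; b must have the parity of D, and c = (b^2 - D)/(4a) must be an integer >= a.
Enumerate a = 1..31, b in [-a, a]:
  a=1: (1, 0, 757)  [1]
  a=2: (2, 2, 379)  [1]
  a=3..12: none
  a=13: (13, -12, 61), (13, 12, 61)  [2]
  a=14..16: none
  a=17: (17, -10, 46), (17, 10, 46)  [2]
  a=18..22: none
  a=23: (23, -10, 34), (23, 10, 34)  [2]
  a=24..25: none
  a=26: (26, -14, 31), (26, 14, 31)  [2]
  a=27..31: none
Total reduced forms: 1 + 1 + 2 + 2 + 2 + 2 = 10
h = 10

10


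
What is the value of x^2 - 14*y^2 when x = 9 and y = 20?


x^2 - d*y^2
= 9^2 - 14*20^2
= 81 - 5600
= -5519

-5519


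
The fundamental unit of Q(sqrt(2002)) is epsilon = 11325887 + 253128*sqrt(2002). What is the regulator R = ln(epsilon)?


epsilon = 11325887 + 253128*sqrt(2002)
= 2.2652e+07
R = ln(2.2652e+07)
= 16.9357

16.9357


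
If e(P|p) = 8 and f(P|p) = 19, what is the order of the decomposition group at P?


|D_P| = e * f
= 8 * 19
= 152

152


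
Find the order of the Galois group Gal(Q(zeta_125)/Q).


|Gal(Q(zeta_125)/Q)| = phi(125)
= 100

100


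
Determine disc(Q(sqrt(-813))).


For K = Q(sqrt(d)) with d squarefree: disc(K) = d if d = 1 mod 4, and disc(K) = 4d if d = 2 or 3 mod 4.
Here d = -813, and d mod 4 = 3.
d = 3 mod 4, not 1 (O_K = Z[sqrt(d)]), so disc(K) = 4d = 4 * (-813) = -3252

-3252


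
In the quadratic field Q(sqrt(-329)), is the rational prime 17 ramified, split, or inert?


K = Q(sqrt(-329)). Since d mod 4 = 3, disc(K) = -1316.
Check p | disc: -1316 mod 17 = 10.
p does not divide disc. Compute Legendre symbol (d/p):
11^((17-1)/2) mod 17 = -1
(d/p) = -1, so p is inert: (p) stays prime with e=1, f=2, g=1.
Therefore p is inert.

inert


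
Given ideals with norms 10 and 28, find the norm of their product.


N(IJ) = N(I) * N(J)
= 10 * 28
= 280

280


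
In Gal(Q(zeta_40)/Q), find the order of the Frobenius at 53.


The Frobenius at p in Gal(Q(zeta_n)/Q) = (Z/nZ)* is the class of p, so its order is ord_40(53), the smallest k >= 1 with 53^k = 1 mod 40.
n = 40 = 2^3 * 5, phi(40) = 16; the order divides phi(n).
Divisors of 16: 1, 2, 4, 8, 16
Repeated squaring mod 40: 53^1 = 13, 53^2 = 9, 53^4 = 1, 53^8 = 1, 53^16 = 1
Test divisors in increasing order:
  k=1: 53^1 = 13 mod 40
  k=2: 53^2 = 9 mod 40
  k=4: 53^4 = 1 mod 40  <- first divisor giving 1
Order = 4

4


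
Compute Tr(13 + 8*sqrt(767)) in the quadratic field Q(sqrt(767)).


Tr(a + b*sqrt(d)) = (a + b*sqrt(d)) + (a - b*sqrt(d)) = 2a
= 2 * (13)
= 26

26


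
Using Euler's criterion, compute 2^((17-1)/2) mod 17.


p = 17 is prime and the exponent is (p-1)/2 = 8, so by Euler's criterion 2^8 = (2/17) = +1 or -1 mod 17.
Compute by square-and-multiply:
  8 = 8 (binary 1000)
  Repeated squaring mod 17: 2^1 = 2, 2^2 = 4, 2^4 = 16, 2^8 = 1
  2^8 = 1 mod 17
Result 1: 2 is a quadratic residue mod 17.
2^8 mod 17 = 1

1


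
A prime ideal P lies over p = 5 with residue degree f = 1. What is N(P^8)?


N(P^a) = p^(a*f)
= 5^(8*1)
= 5^8
= 390625

390625


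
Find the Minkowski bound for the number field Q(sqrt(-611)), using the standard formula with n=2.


d = -611, d mod 4 = 1, so disc(K) = d = -611; |disc(K)| = 611
Imaginary quadratic field, so n = 2, s = r2 = 1, r1 = 0
M = (n!/n^n) * (4/pi)^s * sqrt(|disc(K)|) = (2!/2^2) * (4/pi)^1 * sqrt(611)
= 0.5 * 1.273240 * 24.718414
= 15.7362

15.7362


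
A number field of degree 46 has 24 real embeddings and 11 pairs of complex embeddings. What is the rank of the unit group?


By Dirichlet's unit theorem:
rank = r1 + r2 - 1
= 24 + 11 - 1
= 34

34


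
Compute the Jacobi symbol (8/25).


Compute (8/25) via quadratic reciprocity:
  pull out 2: (2/25) = +1  (since 25 mod 8 = 1)
  pull out 2: (2/25) = +1  (since 25 mod 8 = 1)
  pull out 2: (2/25) = +1  (since 25 mod 8 = 1)
  (1/25) = 1
Product of signs = 1

1


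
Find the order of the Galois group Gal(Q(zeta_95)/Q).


|Gal(Q(zeta_95)/Q)| = phi(95)
= 72

72


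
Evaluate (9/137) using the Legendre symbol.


p = 137 is prime, so compute (9/137) with the reciprocity algorithm (Jacobi-symbol steps: pull out 2s via (2/n), flip via reciprocity, reduce):
  reciprocity: (9/137) -> +(137/9)
  reduce: (2/9)
  pull out 2: (2/9) = +1  (since 9 mod 8 = 1)
  (1/9) = 1
Product of signs = 1
(9/137) = 1

1


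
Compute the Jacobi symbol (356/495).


Compute (356/495) via quadratic reciprocity:
  pull out 2: (2/495) = +1  (since 495 mod 8 = 7)
  pull out 2: (2/495) = +1  (since 495 mod 8 = 7)
  reciprocity: (89/495) -> +(495/89)
  reduce: (50/89)
  pull out 2: (2/89) = +1  (since 89 mod 8 = 1)
  reciprocity: (25/89) -> +(89/25)
  reduce: (14/25)
  pull out 2: (2/25) = +1  (since 25 mod 8 = 1)
  reciprocity: (7/25) -> +(25/7)
  reduce: (4/7)
  pull out 2: (2/7) = +1  (since 7 mod 8 = 7)
  pull out 2: (2/7) = +1  (since 7 mod 8 = 7)
  (1/7) = 1
Product of signs = 1

1


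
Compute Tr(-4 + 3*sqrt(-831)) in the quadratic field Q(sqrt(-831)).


Tr(a + b*sqrt(d)) = (a + b*sqrt(d)) + (a - b*sqrt(d)) = 2a
= 2 * (-4)
= -8

-8


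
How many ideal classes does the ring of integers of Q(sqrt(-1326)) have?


K = Q(sqrt(-1326)). d mod 4 = 2, so D = disc(K) = 4d = -5304
h(K) equals the number of primitive reduced positive-definite forms (a, b, c) = a*x^2 + b*x*y + c*y^2 with b^2 - 4ac = D,
where reduced means |b| <= a <= c, with b >= 0 whenever |b| = a or a = c, and primitive means gcd(a, b, c) = 1.
Reduced forces 3a^2 <= |D| = 5304, so 1 <= a <= 42; b must have the parity of D, and c = (b^2 - D)/(4a) must be an integer >= a.
Enumerate a = 1..42, b in [-a, a]:
  a=1: (1, 0, 1326)  [1]
  a=2: (2, 0, 663)  [1]
  a=3: (3, 0, 442)  [1]
  a=4: none
  a=5: (5, -4, 266), (5, 4, 266)  [2]
  a=6: (6, 0, 221)  [1]
  a=7: (7, -4, 190), (7, 4, 190)  [2]
  a=8..9: none
  a=10: (10, -4, 133), (10, 4, 133)  [2]
  a=11: (11, -8, 122), (11, 8, 122)  [2]
  a=12: none
  a=13: (13, 0, 102)  [1]
  a=14: (14, -4, 95), (14, 4, 95)  [2]
  a=15: (15, -6, 89), (15, 6, 89)  [2]
  a=16: none
  a=17: (17, 0, 78)  [1]
  a=18: none
  a=19: (19, -4, 70), (19, 4, 70)  [2]
  a=20: none
  a=21: (21, -18, 67), (21, 18, 67)  [2]
  a=22: (22, -8, 61), (22, 8, 61)  [2]
  a=23: (23, -20, 62), (23, 20, 62)  [2]
  a=24: none
  a=25: (25, -14, 55), (25, 14, 55)  [2]
  a=26: (26, 0, 51)  [1]
  a=27..29: none
  a=30: (30, -24, 49), (30, 24, 49)  [2]
  a=31: (31, -20, 46), (31, 20, 46)  [2]
  a=32: none
  a=33: (33, -30, 47), (33, 30, 47)  [2]
  a=34: (34, 0, 39)  [1]
  a=35: (35, -24, 42), (35, -4, 38), (35, 4, 38), (35, 24, 42)  [4]
  a=36..42: none
Total reduced forms: 1 + 1 + 1 + 2 + 1 + 2 + 2 + 2 + 1 + 2 + 2 + 1 + 2 + 2 + 2 + 2 + 2 + 1 + 2 + 2 + 2 + 1 + 4 = 40
h = 40

40


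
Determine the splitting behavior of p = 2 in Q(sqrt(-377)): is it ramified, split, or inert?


K = Q(sqrt(-377)). Since d mod 4 = 3, disc(K) = -1508.
Check p | disc: -1508 mod 2 = 0.
p divides disc, so p ramifies: (p) = P^2 with e=2, f=1, g=1.
Therefore p is ramified.

ramified


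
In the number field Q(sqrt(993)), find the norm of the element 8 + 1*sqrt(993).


N(a + b*sqrt(d)) = a^2 - d*b^2
= (8)^2 - (993)*(1)^2
= 64 - 993
= -929

-929


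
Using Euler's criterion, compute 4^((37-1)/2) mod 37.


p = 37 is prime and the exponent is (p-1)/2 = 18, so by Euler's criterion 4^18 = (4/37) = +1 or -1 mod 37.
Compute by square-and-multiply:
  18 = 16 + 2 (binary 10010)
  Repeated squaring mod 37: 4^1 = 4, 4^2 = 16, 4^4 = 34, 4^8 = 9, 4^16 = 7
  4^18 = 4^16 * 4^2 = 7 * 16 mod 37
    7 * 16 = 112 = 1 mod 37
  4^18 = 1 mod 37
Result 1: 4 is a quadratic residue mod 37.
4^18 mod 37 = 1

1


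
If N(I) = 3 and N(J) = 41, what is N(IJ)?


N(IJ) = N(I) * N(J)
= 3 * 41
= 123

123


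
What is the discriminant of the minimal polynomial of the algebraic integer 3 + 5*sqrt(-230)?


The element 3 + 5*sqrt(-230) has minimal polynomial:
x^2 - 6*x + 5759
Discriminant = (-6)^2 - 4*(5759)
= 36 - 23036
= -23000

-23000


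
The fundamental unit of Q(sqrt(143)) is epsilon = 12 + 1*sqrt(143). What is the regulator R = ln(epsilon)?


epsilon = 12 + 1*sqrt(143)
= 23.9583
R = ln(23.9583)
= 3.1763

3.1763


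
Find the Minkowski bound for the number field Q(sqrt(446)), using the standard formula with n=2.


d = 446, d mod 4 = 2, so disc(K) = 4d = 1784; |disc(K)| = 1784
Real quadratic field, so n = 2, s = r2 = 0, r1 = 2
M = (n!/n^n) * (4/pi)^s * sqrt(|disc(K)|) = (2!/2^2) * (4/pi)^0 * sqrt(1784)
= 0.5 * 1.000000 * 42.237424
= 21.1187

21.1187


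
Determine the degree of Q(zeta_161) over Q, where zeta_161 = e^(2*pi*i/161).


The degree equals Euler's totient phi(161).
161 = 7 * 23
phi(161) = 132

132


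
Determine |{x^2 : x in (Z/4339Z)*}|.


For prime p, the number of non-zero quadratic residues is (p-1)/2.
= (4339-1)/2
= 2169

2169


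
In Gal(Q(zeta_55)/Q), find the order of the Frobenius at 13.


The Frobenius at p in Gal(Q(zeta_n)/Q) = (Z/nZ)* is the class of p, so its order is ord_55(13), the smallest k >= 1 with 13^k = 1 mod 55.
n = 55 = 5 * 11, phi(55) = 40; the order divides phi(n).
Divisors of 40: 1, 2, 4, 5, 8, 10, 20, 40
Repeated squaring mod 55: 13^1 = 13, 13^2 = 4, 13^4 = 16, 13^8 = 36, 13^16 = 31, 13^32 = 26
Test divisors in increasing order:
  k=1: 13^1 = 13 mod 55
  k=2: 13^2 = 4 mod 55
  k=4: 13^4 = 16 mod 55
  k=5: 13^5 = 16 * 13 = 43 mod 55
  k=8: 13^8 = 36 mod 55
  k=10: 13^10 = 36 * 4 = 34 mod 55
  k=20: 13^20 = 31 * 16 = 1 mod 55  <- first divisor giving 1
Order = 20

20


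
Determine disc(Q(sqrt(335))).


For K = Q(sqrt(d)) with d squarefree: disc(K) = d if d = 1 mod 4, and disc(K) = 4d if d = 2 or 3 mod 4.
Here d = 335, and d mod 4 = 3.
d = 3 mod 4, not 1 (O_K = Z[sqrt(d)]), so disc(K) = 4d = 4 * (335) = 1340

1340


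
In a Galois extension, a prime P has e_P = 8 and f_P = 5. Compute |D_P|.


|D_P| = e * f
= 8 * 5
= 40

40


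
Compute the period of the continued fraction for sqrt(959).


Run the CF algorithm for sqrt(959).
a_0 = floor(sqrt(959)) = 30; set m_0=0, q_0=1.
Recurrence: m' = q*a - m,  q' = (d - m'^2)/q,  a' = floor((a_0 + m')/q').
  step 1: m=30, q=59, a=1
  step 2: m=29, q=2, a=29
  step 3: m=29, q=59, a=1
  step 4: m=30, q=1, a=60
a_4 = 2*a_0 = 60, so the period closes here.
sqrt(959) = [30; 1, 29, 1, 60]
Period length = 4

4


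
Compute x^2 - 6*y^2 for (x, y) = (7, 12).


x^2 - d*y^2
= 7^2 - 6*12^2
= 49 - 864
= -815

-815


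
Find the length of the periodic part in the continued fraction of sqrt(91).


Run the CF algorithm for sqrt(91).
a_0 = floor(sqrt(91)) = 9; set m_0=0, q_0=1.
Recurrence: m' = q*a - m,  q' = (d - m'^2)/q,  a' = floor((a_0 + m')/q').
  step 1: m=9, q=10, a=1
  step 2: m=1, q=9, a=1
  step 3: m=8, q=3, a=5
  step 4: m=7, q=14, a=1
  step 5: m=7, q=3, a=5
  step 6: m=8, q=9, a=1
  step 7: m=1, q=10, a=1
  step 8: m=9, q=1, a=18
a_8 = 2*a_0 = 18, so the period closes here.
sqrt(91) = [9; 1, 1, 5, 1, 5, 1, 1, 18]
Period length = 8

8


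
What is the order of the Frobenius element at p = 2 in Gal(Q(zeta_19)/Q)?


The Frobenius at p in Gal(Q(zeta_n)/Q) = (Z/nZ)* is the class of p, so its order is ord_19(2), the smallest k >= 1 with 2^k = 1 mod 19.
n = 19 = 19, phi(19) = 18; the order divides phi(n).
Divisors of 18: 1, 2, 3, 6, 9, 18
Repeated squaring mod 19: 2^1 = 2, 2^2 = 4, 2^4 = 16, 2^8 = 9, 2^16 = 5
Test divisors in increasing order:
  k=1: 2^1 = 2 mod 19
  k=2: 2^2 = 4 mod 19
  k=3: 2^3 = 4 * 2 = 8 mod 19
  k=6: 2^6 = 16 * 4 = 7 mod 19
  k=9: 2^9 = 9 * 2 = 18 mod 19
  k=18: 2^18 = 5 * 4 = 1 mod 19  <- first divisor giving 1
Order = 18

18


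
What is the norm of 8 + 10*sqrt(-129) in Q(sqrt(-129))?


N(a + b*sqrt(d)) = a^2 - d*b^2
= (8)^2 - (-129)*(10)^2
= 64 + 12900
= 12964

12964


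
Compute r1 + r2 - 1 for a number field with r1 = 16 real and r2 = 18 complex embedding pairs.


By Dirichlet's unit theorem:
rank = r1 + r2 - 1
= 16 + 18 - 1
= 33

33


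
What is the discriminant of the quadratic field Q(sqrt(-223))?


For K = Q(sqrt(d)) with d squarefree: disc(K) = d if d = 1 mod 4, and disc(K) = 4d if d = 2 or 3 mod 4.
Here d = -223, and d mod 4 = 1.
d = 1 mod 4 (O_K = Z[(1+sqrt(d))/2]), so disc(K) = d = -223

-223


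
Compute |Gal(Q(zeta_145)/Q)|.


|Gal(Q(zeta_145)/Q)| = phi(145)
= 112

112


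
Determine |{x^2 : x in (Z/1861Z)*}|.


For prime p, the number of non-zero quadratic residues is (p-1)/2.
= (1861-1)/2
= 930

930


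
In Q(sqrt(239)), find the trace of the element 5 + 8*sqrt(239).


Tr(a + b*sqrt(d)) = (a + b*sqrt(d)) + (a - b*sqrt(d)) = 2a
= 2 * (5)
= 10

10


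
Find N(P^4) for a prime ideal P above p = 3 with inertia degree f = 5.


N(P^a) = p^(a*f)
= 3^(4*5)
= 3^20
= 3486784401

3486784401


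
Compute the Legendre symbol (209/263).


p = 263 is prime, so compute (209/263) with the reciprocity algorithm (Jacobi-symbol steps: pull out 2s via (2/n), flip via reciprocity, reduce):
  reciprocity: (209/263) -> +(263/209)
  reduce: (54/209)
  pull out 2: (2/209) = +1  (since 209 mod 8 = 1)
  reciprocity: (27/209) -> +(209/27)
  reduce: (20/27)
  pull out 2: (2/27) = -1  (since 27 mod 8 = 3)
  pull out 2: (2/27) = -1  (since 27 mod 8 = 3)
  reciprocity: (5/27) -> +(27/5)
  reduce: (2/5)
  pull out 2: (2/5) = -1  (since 5 mod 8 = 5)
  (1/5) = 1
Product of signs = -1
(209/263) = -1

-1


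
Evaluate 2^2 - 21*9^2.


x^2 - d*y^2
= 2^2 - 21*9^2
= 4 - 1701
= -1697

-1697


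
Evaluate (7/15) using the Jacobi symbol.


Compute (7/15) via quadratic reciprocity:
  reciprocity: (7/15) -> -(15/7)
  reduce: (1/7)
  (1/7) = 1
Product of signs = -1

-1


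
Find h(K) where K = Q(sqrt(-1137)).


K = Q(sqrt(-1137)). d mod 4 = 3, so D = disc(K) = 4d = -4548
h(K) equals the number of primitive reduced positive-definite forms (a, b, c) = a*x^2 + b*x*y + c*y^2 with b^2 - 4ac = D,
where reduced means |b| <= a <= c, with b >= 0 whenever |b| = a or a = c, and primitive means gcd(a, b, c) = 1.
Reduced forces 3a^2 <= |D| = 4548, so 1 <= a <= 38; b must have the parity of D, and c = (b^2 - D)/(4a) must be an integer >= a.
Enumerate a = 1..38, b in [-a, a]:
  a=1: (1, 0, 1137)  [1]
  a=2: (2, 2, 569)  [1]
  a=3: (3, 0, 379)  [1]
  a=4..5: none
  a=6: (6, 6, 191)  [1]
  a=7: (7, -4, 163), (7, 4, 163)  [2]
  a=8..13: none
  a=14: (14, -10, 83), (14, 10, 83)  [2]
  a=15..16: none
  a=17: (17, -12, 69), (17, 12, 69)  [2]
  a=18..20: none
  a=21: (21, -18, 58), (21, 18, 58)  [2]
  a=22: none
  a=23: (23, -12, 51), (23, 12, 51)  [2]
  a=24..28: none
  a=29: (29, -18, 42), (29, 18, 42)  [2]
  a=30: none
  a=31: (31, -28, 43), (31, 28, 43)  [2]
  a=32..33: none
  a=34: (34, -22, 37), (34, 22, 37)  [2]
  a=35..38: none
Total reduced forms: 1 + 1 + 1 + 1 + 2 + 2 + 2 + 2 + 2 + 2 + 2 + 2 = 20
h = 20

20


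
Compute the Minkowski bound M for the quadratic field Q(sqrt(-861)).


d = -861, d mod 4 = 3, so disc(K) = 4d = -3444; |disc(K)| = 3444
Imaginary quadratic field, so n = 2, s = r2 = 1, r1 = 0
M = (n!/n^n) * (4/pi)^s * sqrt(|disc(K)|) = (2!/2^2) * (4/pi)^1 * sqrt(3444)
= 0.5 * 1.273240 * 58.685603
= 37.3604

37.3604


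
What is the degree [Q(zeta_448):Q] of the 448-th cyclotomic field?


The degree equals Euler's totient phi(448).
448 = 2^6 * 7
phi(448) = 192

192


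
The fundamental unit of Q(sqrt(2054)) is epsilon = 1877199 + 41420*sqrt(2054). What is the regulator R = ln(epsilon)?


epsilon = 1877199 + 41420*sqrt(2054)
= 3.7544e+06
R = ln(3.7544e+06)
= 15.1384

15.1384


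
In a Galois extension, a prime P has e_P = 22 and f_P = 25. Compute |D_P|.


|D_P| = e * f
= 22 * 25
= 550

550


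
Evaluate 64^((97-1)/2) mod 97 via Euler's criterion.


p = 97 is prime and the exponent is (p-1)/2 = 48, so by Euler's criterion 64^48 = (64/97) = +1 or -1 mod 97.
Compute by square-and-multiply:
  48 = 32 + 16 (binary 110000)
  Repeated squaring mod 97: 64^1 = 64, 64^2 = 22, 64^4 = 96, 64^8 = 1, 64^16 = 1, 64^32 = 1
  64^48 = 64^32 * 64^16 = 1 * 1 mod 97
    1 * 1 = 1 = 1 mod 97
  64^48 = 1 mod 97
Result 1: 64 is a quadratic residue mod 97.
64^48 mod 97 = 1

1


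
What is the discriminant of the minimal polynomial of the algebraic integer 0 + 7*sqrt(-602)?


The element 0 + 7*sqrt(-602) has minimal polynomial:
x^2 + 0*x + 29498
Discriminant = (0)^2 - 4*(29498)
= 0 - 117992
= -117992

-117992


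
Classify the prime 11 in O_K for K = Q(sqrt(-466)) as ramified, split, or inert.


K = Q(sqrt(-466)). Since d mod 4 = 2, disc(K) = -1864.
Check p | disc: -1864 mod 11 = 6.
p does not divide disc. Compute Legendre symbol (d/p):
7^((11-1)/2) mod 11 = -1
(d/p) = -1, so p is inert: (p) stays prime with e=1, f=2, g=1.
Therefore p is inert.

inert


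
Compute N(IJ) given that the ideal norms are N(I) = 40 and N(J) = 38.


N(IJ) = N(I) * N(J)
= 40 * 38
= 1520

1520


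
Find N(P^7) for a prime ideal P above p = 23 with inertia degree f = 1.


N(P^a) = p^(a*f)
= 23^(7*1)
= 23^7
= 3404825447

3404825447


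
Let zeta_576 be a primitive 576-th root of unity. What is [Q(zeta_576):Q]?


The degree equals Euler's totient phi(576).
576 = 2^6 * 3^2
phi(576) = 192

192


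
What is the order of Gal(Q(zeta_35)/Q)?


|Gal(Q(zeta_35)/Q)| = phi(35)
= 24

24


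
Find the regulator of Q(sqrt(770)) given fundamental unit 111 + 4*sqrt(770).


epsilon = 111 + 4*sqrt(770)
= 221.9955
R = ln(221.9955)
= 5.4027

5.4027


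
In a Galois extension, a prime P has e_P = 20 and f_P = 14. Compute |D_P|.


|D_P| = e * f
= 20 * 14
= 280

280


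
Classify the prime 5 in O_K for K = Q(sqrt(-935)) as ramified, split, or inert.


K = Q(sqrt(-935)). Since d mod 4 = 1, disc(K) = -935.
Check p | disc: -935 mod 5 = 0.
p divides disc, so p ramifies: (p) = P^2 with e=2, f=1, g=1.
Therefore p is ramified.

ramified


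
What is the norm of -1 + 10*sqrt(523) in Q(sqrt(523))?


N(a + b*sqrt(d)) = a^2 - d*b^2
= (-1)^2 - (523)*(10)^2
= 1 - 52300
= -52299

-52299


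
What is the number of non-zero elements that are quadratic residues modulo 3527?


For prime p, the number of non-zero quadratic residues is (p-1)/2.
= (3527-1)/2
= 1763

1763


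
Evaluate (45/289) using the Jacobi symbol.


Compute (45/289) via quadratic reciprocity:
  reciprocity: (45/289) -> +(289/45)
  reduce: (19/45)
  reciprocity: (19/45) -> +(45/19)
  reduce: (7/19)
  reciprocity: (7/19) -> -(19/7)
  reduce: (5/7)
  reciprocity: (5/7) -> +(7/5)
  reduce: (2/5)
  pull out 2: (2/5) = -1  (since 5 mod 8 = 5)
  (1/5) = 1
Product of signs = 1

1


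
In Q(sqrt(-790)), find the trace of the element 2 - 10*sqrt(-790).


Tr(a + b*sqrt(d)) = (a + b*sqrt(d)) + (a - b*sqrt(d)) = 2a
= 2 * (2)
= 4

4


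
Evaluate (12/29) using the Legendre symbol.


p = 29 is prime, so compute (12/29) with the reciprocity algorithm (Jacobi-symbol steps: pull out 2s via (2/n), flip via reciprocity, reduce):
  pull out 2: (2/29) = -1  (since 29 mod 8 = 5)
  pull out 2: (2/29) = -1  (since 29 mod 8 = 5)
  reciprocity: (3/29) -> +(29/3)
  reduce: (2/3)
  pull out 2: (2/3) = -1  (since 3 mod 8 = 3)
  (1/3) = 1
Product of signs = -1
(12/29) = -1

-1


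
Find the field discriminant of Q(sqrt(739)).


For K = Q(sqrt(d)) with d squarefree: disc(K) = d if d = 1 mod 4, and disc(K) = 4d if d = 2 or 3 mod 4.
Here d = 739, and d mod 4 = 3.
d = 3 mod 4, not 1 (O_K = Z[sqrt(d)]), so disc(K) = 4d = 4 * (739) = 2956

2956


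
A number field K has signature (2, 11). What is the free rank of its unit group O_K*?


By Dirichlet's unit theorem:
rank = r1 + r2 - 1
= 2 + 11 - 1
= 12

12


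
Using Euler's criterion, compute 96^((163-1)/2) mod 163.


p = 163 is prime and the exponent is (p-1)/2 = 81, so by Euler's criterion 96^81 = (96/163) = +1 or -1 mod 163.
Compute by square-and-multiply:
  81 = 64 + 16 + 1 (binary 1010001)
  Repeated squaring mod 163: 96^1 = 96, 96^2 = 88, 96^4 = 83, 96^8 = 43, 96^16 = 56, 96^32 = 39, 96^64 = 54
  96^81 = 96^64 * 96^16 * 96^1 = 54 * 56 * 96 mod 163
    54 * 56 = 3024 = 90 mod 163
    90 * 96 = 8640 = 1 mod 163
  96^81 = 1 mod 163
Result 1: 96 is a quadratic residue mod 163.
96^81 mod 163 = 1

1


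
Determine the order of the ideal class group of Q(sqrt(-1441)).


K = Q(sqrt(-1441)). d mod 4 = 3, so D = disc(K) = 4d = -5764
h(K) equals the number of primitive reduced positive-definite forms (a, b, c) = a*x^2 + b*x*y + c*y^2 with b^2 - 4ac = D,
where reduced means |b| <= a <= c, with b >= 0 whenever |b| = a or a = c, and primitive means gcd(a, b, c) = 1.
Reduced forces 3a^2 <= |D| = 5764, so 1 <= a <= 43; b must have the parity of D, and c = (b^2 - D)/(4a) must be an integer >= a.
Enumerate a = 1..43, b in [-a, a]:
  a=1: (1, 0, 1441)  [1]
  a=2: (2, 2, 721)  [1]
  a=3..4: none
  a=5: (5, -4, 289), (5, 4, 289)  [2]
  a=6: none
  a=7: (7, -2, 206), (7, 2, 206)  [2]
  a=8..9: none
  a=10: (10, -6, 145), (10, 6, 145)  [2]
  a=11: (11, 0, 131)  [1]
  a=12..13: none
  a=14: (14, -2, 103), (14, 2, 103)  [2]
  a=15..16: none
  a=17: (17, -4, 85), (17, 4, 85)  [2]
  a=18..21: none
  a=22: (22, 22, 71)  [1]
  a=23: (23, -20, 67), (23, 20, 67)  [2]
  a=24: none
  a=25: (25, -6, 58), (25, 6, 58)  [2]
  a=26..28: none
  a=29: (29, -6, 50), (29, 6, 50)  [2]
  a=30: none
  a=31: (31, -8, 47), (31, 8, 47)  [2]
  a=32..33: none
  a=34: (34, -30, 49), (34, 30, 49)  [2]
  a=35: (35, -26, 46), (35, -16, 43), (35, 16, 43), (35, 26, 46)  [4]
  a=36..43: none
Total reduced forms: 1 + 1 + 2 + 2 + 2 + 1 + 2 + 2 + 1 + 2 + 2 + 2 + 2 + 2 + 4 = 28
h = 28

28
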